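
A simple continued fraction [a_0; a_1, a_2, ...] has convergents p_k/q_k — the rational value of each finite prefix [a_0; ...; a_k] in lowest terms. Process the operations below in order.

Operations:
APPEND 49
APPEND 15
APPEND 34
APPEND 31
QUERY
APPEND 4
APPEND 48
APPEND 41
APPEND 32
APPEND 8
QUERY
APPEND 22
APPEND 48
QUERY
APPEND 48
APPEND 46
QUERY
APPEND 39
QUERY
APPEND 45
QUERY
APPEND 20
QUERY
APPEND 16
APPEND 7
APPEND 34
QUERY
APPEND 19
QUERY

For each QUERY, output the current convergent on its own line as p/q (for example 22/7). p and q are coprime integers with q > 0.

APPEND 49: p_0 = 49·1 + 0 = 49, q_0 = 49·0 + 1 = 1 → 49/1
APPEND 15: p_1 = 15·49 + 1 = 736, q_1 = 15·1 + 0 = 15 → 736/15
APPEND 34: p_2 = 34·736 + 49 = 25073, q_2 = 34·15 + 1 = 511 → 25073/511
APPEND 31: p_3 = 31·25073 + 736 = 777999, q_3 = 31·511 + 15 = 15856 → 777999/15856
APPEND 4: p_4 = 4·777999 + 25073 = 3137069, q_4 = 4·15856 + 511 = 63935 → 3137069/63935
APPEND 48: p_5 = 48·3137069 + 777999 = 151357311, q_5 = 48·63935 + 15856 = 3084736 → 151357311/3084736
APPEND 41: p_6 = 41·151357311 + 3137069 = 6208786820, q_6 = 41·3084736 + 63935 = 126538111 → 6208786820/126538111
APPEND 32: p_7 = 32·6208786820 + 151357311 = 198832535551, q_7 = 32·126538111 + 3084736 = 4052304288 → 198832535551/4052304288
APPEND 8: p_8 = 8·198832535551 + 6208786820 = 1596869071228, q_8 = 8·4052304288 + 126538111 = 32544972415 → 1596869071228/32544972415
APPEND 22: p_9 = 22·1596869071228 + 198832535551 = 35329952102567, q_9 = 22·32544972415 + 4052304288 = 720041697418 → 35329952102567/720041697418
APPEND 48: p_10 = 48·35329952102567 + 1596869071228 = 1697434569994444, q_10 = 48·720041697418 + 32544972415 = 34594546448479 → 1697434569994444/34594546448479
APPEND 48: p_11 = 48·1697434569994444 + 35329952102567 = 81512189311835879, q_11 = 48·34594546448479 + 720041697418 = 1661258271224410 → 81512189311835879/1661258271224410
APPEND 46: p_12 = 46·81512189311835879 + 1697434569994444 = 3751258142914444878, q_12 = 46·1661258271224410 + 34594546448479 = 76452475022771339 → 3751258142914444878/76452475022771339
APPEND 39: p_13 = 39·3751258142914444878 + 81512189311835879 = 146380579762975186121, q_13 = 39·76452475022771339 + 1661258271224410 = 2983307784159306631 → 146380579762975186121/2983307784159306631
APPEND 45: p_14 = 45·146380579762975186121 + 3751258142914444878 = 6590877347476797820323, q_14 = 45·2983307784159306631 + 76452475022771339 = 134325302762191569734 → 6590877347476797820323/134325302762191569734
APPEND 20: p_15 = 20·6590877347476797820323 + 146380579762975186121 = 131963927529298931592581, q_15 = 20·134325302762191569734 + 2983307784159306631 = 2689489363027990701311 → 131963927529298931592581/2689489363027990701311
APPEND 16: p_16 = 16·131963927529298931592581 + 6590877347476797820323 = 2118013717816259703301619, q_16 = 16·2689489363027990701311 + 134325302762191569734 = 43166155111210042790710 → 2118013717816259703301619/43166155111210042790710
APPEND 7: p_17 = 7·2118013717816259703301619 + 131963927529298931592581 = 14958059952243116854703914, q_17 = 7·43166155111210042790710 + 2689489363027990701311 = 304852575141498290236281 → 14958059952243116854703914/304852575141498290236281
APPEND 34: p_18 = 34·14958059952243116854703914 + 2118013717816259703301619 = 510692052094082232763234695, q_18 = 34·304852575141498290236281 + 43166155111210042790710 = 10408153709922151910824264 → 510692052094082232763234695/10408153709922151910824264
APPEND 19: p_19 = 19·510692052094082232763234695 + 14958059952243116854703914 = 9718107049739805539356163119, q_19 = 19·10408153709922151910824264 + 304852575141498290236281 = 198059773063662384595897297 → 9718107049739805539356163119/198059773063662384595897297

777999/15856
1596869071228/32544972415
1697434569994444/34594546448479
3751258142914444878/76452475022771339
146380579762975186121/2983307784159306631
6590877347476797820323/134325302762191569734
131963927529298931592581/2689489363027990701311
510692052094082232763234695/10408153709922151910824264
9718107049739805539356163119/198059773063662384595897297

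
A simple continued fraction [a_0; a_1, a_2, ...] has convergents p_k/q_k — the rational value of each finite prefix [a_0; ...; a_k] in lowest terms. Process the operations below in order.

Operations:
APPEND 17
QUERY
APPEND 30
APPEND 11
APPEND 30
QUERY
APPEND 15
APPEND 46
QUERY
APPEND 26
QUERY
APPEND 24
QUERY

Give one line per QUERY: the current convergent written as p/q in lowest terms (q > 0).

APPEND 17: p_0 = 17·1 + 0 = 17, q_0 = 17·0 + 1 = 1 → 17/1
APPEND 30: p_1 = 30·17 + 1 = 511, q_1 = 30·1 + 0 = 30 → 511/30
APPEND 11: p_2 = 11·511 + 17 = 5638, q_2 = 11·30 + 1 = 331 → 5638/331
APPEND 30: p_3 = 30·5638 + 511 = 169651, q_3 = 30·331 + 30 = 9960 → 169651/9960
APPEND 15: p_4 = 15·169651 + 5638 = 2550403, q_4 = 15·9960 + 331 = 149731 → 2550403/149731
APPEND 46: p_5 = 46·2550403 + 169651 = 117488189, q_5 = 46·149731 + 9960 = 6897586 → 117488189/6897586
APPEND 26: p_6 = 26·117488189 + 2550403 = 3057243317, q_6 = 26·6897586 + 149731 = 179486967 → 3057243317/179486967
APPEND 24: p_7 = 24·3057243317 + 117488189 = 73491327797, q_7 = 24·179486967 + 6897586 = 4314584794 → 73491327797/4314584794

17/1
169651/9960
117488189/6897586
3057243317/179486967
73491327797/4314584794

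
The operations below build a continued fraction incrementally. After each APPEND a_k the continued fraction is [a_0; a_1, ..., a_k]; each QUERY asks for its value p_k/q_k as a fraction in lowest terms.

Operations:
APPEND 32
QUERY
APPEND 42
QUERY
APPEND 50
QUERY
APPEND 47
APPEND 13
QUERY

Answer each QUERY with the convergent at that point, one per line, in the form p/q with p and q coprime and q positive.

APPEND 32: p_0 = 32·1 + 0 = 32, q_0 = 32·0 + 1 = 1 → 32/1
APPEND 42: p_1 = 42·32 + 1 = 1345, q_1 = 42·1 + 0 = 42 → 1345/42
APPEND 50: p_2 = 50·1345 + 32 = 67282, q_2 = 50·42 + 1 = 2101 → 67282/2101
APPEND 47: p_3 = 47·67282 + 1345 = 3163599, q_3 = 47·2101 + 42 = 98789 → 3163599/98789
APPEND 13: p_4 = 13·3163599 + 67282 = 41194069, q_4 = 13·98789 + 2101 = 1286358 → 41194069/1286358

32/1
1345/42
67282/2101
41194069/1286358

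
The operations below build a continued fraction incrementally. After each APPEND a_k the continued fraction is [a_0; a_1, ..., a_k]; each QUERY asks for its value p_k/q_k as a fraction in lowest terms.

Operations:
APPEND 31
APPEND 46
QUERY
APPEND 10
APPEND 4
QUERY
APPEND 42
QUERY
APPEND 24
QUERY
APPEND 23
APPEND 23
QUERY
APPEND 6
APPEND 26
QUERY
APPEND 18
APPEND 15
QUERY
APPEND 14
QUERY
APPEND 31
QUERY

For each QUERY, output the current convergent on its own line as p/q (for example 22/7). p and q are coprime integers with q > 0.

1427/46
58631/1890
2476803/79841
59501903/1918074
31592975059/1018415563
4995743619135/161040327509
1356710453849475/43734249088754
19084060667908006/615184367826639
592962591158997661/19114449651714563

APPEND 31: p_0 = 31·1 + 0 = 31, q_0 = 31·0 + 1 = 1 → 31/1
APPEND 46: p_1 = 46·31 + 1 = 1427, q_1 = 46·1 + 0 = 46 → 1427/46
APPEND 10: p_2 = 10·1427 + 31 = 14301, q_2 = 10·46 + 1 = 461 → 14301/461
APPEND 4: p_3 = 4·14301 + 1427 = 58631, q_3 = 4·461 + 46 = 1890 → 58631/1890
APPEND 42: p_4 = 42·58631 + 14301 = 2476803, q_4 = 42·1890 + 461 = 79841 → 2476803/79841
APPEND 24: p_5 = 24·2476803 + 58631 = 59501903, q_5 = 24·79841 + 1890 = 1918074 → 59501903/1918074
APPEND 23: p_6 = 23·59501903 + 2476803 = 1371020572, q_6 = 23·1918074 + 79841 = 44195543 → 1371020572/44195543
APPEND 23: p_7 = 23·1371020572 + 59501903 = 31592975059, q_7 = 23·44195543 + 1918074 = 1018415563 → 31592975059/1018415563
APPEND 6: p_8 = 6·31592975059 + 1371020572 = 190928870926, q_8 = 6·1018415563 + 44195543 = 6154688921 → 190928870926/6154688921
APPEND 26: p_9 = 26·190928870926 + 31592975059 = 4995743619135, q_9 = 26·6154688921 + 1018415563 = 161040327509 → 4995743619135/161040327509
APPEND 18: p_10 = 18·4995743619135 + 190928870926 = 90114314015356, q_10 = 18·161040327509 + 6154688921 = 2904880584083 → 90114314015356/2904880584083
APPEND 15: p_11 = 15·90114314015356 + 4995743619135 = 1356710453849475, q_11 = 15·2904880584083 + 161040327509 = 43734249088754 → 1356710453849475/43734249088754
APPEND 14: p_12 = 14·1356710453849475 + 90114314015356 = 19084060667908006, q_12 = 14·43734249088754 + 2904880584083 = 615184367826639 → 19084060667908006/615184367826639
APPEND 31: p_13 = 31·19084060667908006 + 1356710453849475 = 592962591158997661, q_13 = 31·615184367826639 + 43734249088754 = 19114449651714563 → 592962591158997661/19114449651714563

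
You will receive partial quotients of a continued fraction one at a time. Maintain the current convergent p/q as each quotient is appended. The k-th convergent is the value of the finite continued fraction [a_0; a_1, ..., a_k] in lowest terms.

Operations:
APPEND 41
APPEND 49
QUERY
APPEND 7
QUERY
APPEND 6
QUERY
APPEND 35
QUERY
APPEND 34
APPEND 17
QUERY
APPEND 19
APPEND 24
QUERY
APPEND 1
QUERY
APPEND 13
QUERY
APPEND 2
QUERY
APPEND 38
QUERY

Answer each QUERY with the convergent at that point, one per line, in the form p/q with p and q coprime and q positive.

APPEND 41: p_0 = 41·1 + 0 = 41, q_0 = 41·0 + 1 = 1 → 41/1
APPEND 49: p_1 = 49·41 + 1 = 2010, q_1 = 49·1 + 0 = 49 → 2010/49
APPEND 7: p_2 = 7·2010 + 41 = 14111, q_2 = 7·49 + 1 = 344 → 14111/344
APPEND 6: p_3 = 6·14111 + 2010 = 86676, q_3 = 6·344 + 49 = 2113 → 86676/2113
APPEND 35: p_4 = 35·86676 + 14111 = 3047771, q_4 = 35·2113 + 344 = 74299 → 3047771/74299
APPEND 34: p_5 = 34·3047771 + 86676 = 103710890, q_5 = 34·74299 + 2113 = 2528279 → 103710890/2528279
APPEND 17: p_6 = 17·103710890 + 3047771 = 1766132901, q_6 = 17·2528279 + 74299 = 43055042 → 1766132901/43055042
APPEND 19: p_7 = 19·1766132901 + 103710890 = 33660236009, q_7 = 19·43055042 + 2528279 = 820574077 → 33660236009/820574077
APPEND 24: p_8 = 24·33660236009 + 1766132901 = 809611797117, q_8 = 24·820574077 + 43055042 = 19736832890 → 809611797117/19736832890
APPEND 1: p_9 = 1·809611797117 + 33660236009 = 843272033126, q_9 = 1·19736832890 + 820574077 = 20557406967 → 843272033126/20557406967
APPEND 13: p_10 = 13·843272033126 + 809611797117 = 11772148227755, q_10 = 13·20557406967 + 19736832890 = 286983123461 → 11772148227755/286983123461
APPEND 2: p_11 = 2·11772148227755 + 843272033126 = 24387568488636, q_11 = 2·286983123461 + 20557406967 = 594523653889 → 24387568488636/594523653889
APPEND 38: p_12 = 38·24387568488636 + 11772148227755 = 938499750795923, q_12 = 38·594523653889 + 286983123461 = 22878881971243 → 938499750795923/22878881971243

2010/49
14111/344
86676/2113
3047771/74299
1766132901/43055042
809611797117/19736832890
843272033126/20557406967
11772148227755/286983123461
24387568488636/594523653889
938499750795923/22878881971243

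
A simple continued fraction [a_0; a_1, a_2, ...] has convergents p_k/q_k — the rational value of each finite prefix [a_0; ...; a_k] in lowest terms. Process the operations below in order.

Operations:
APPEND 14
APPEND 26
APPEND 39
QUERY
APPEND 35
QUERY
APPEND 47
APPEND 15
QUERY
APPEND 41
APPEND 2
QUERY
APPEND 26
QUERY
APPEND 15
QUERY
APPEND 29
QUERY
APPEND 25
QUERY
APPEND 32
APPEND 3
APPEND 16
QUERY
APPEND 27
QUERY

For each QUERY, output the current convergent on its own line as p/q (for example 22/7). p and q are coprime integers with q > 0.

APPEND 14: p_0 = 14·1 + 0 = 14, q_0 = 14·0 + 1 = 1 → 14/1
APPEND 26: p_1 = 26·14 + 1 = 365, q_1 = 26·1 + 0 = 26 → 365/26
APPEND 39: p_2 = 39·365 + 14 = 14249, q_2 = 39·26 + 1 = 1015 → 14249/1015
APPEND 35: p_3 = 35·14249 + 365 = 499080, q_3 = 35·1015 + 26 = 35551 → 499080/35551
APPEND 47: p_4 = 47·499080 + 14249 = 23471009, q_4 = 47·35551 + 1015 = 1671912 → 23471009/1671912
APPEND 15: p_5 = 15·23471009 + 499080 = 352564215, q_5 = 15·1671912 + 35551 = 25114231 → 352564215/25114231
APPEND 41: p_6 = 41·352564215 + 23471009 = 14478603824, q_6 = 41·25114231 + 1671912 = 1031355383 → 14478603824/1031355383
APPEND 2: p_7 = 2·14478603824 + 352564215 = 29309771863, q_7 = 2·1031355383 + 25114231 = 2087824997 → 29309771863/2087824997
APPEND 26: p_8 = 26·29309771863 + 14478603824 = 776532672262, q_8 = 26·2087824997 + 1031355383 = 55314805305 → 776532672262/55314805305
APPEND 15: p_9 = 15·776532672262 + 29309771863 = 11677299855793, q_9 = 15·55314805305 + 2087824997 = 831809904572 → 11677299855793/831809904572
APPEND 29: p_10 = 29·11677299855793 + 776532672262 = 339418228490259, q_10 = 29·831809904572 + 55314805305 = 24177802037893 → 339418228490259/24177802037893
APPEND 25: p_11 = 25·339418228490259 + 11677299855793 = 8497133012112268, q_11 = 25·24177802037893 + 831809904572 = 605276860851897 → 8497133012112268/605276860851897
APPEND 32: p_12 = 32·8497133012112268 + 339418228490259 = 272247674616082835, q_12 = 32·605276860851897 + 24177802037893 = 19393037349298597 → 272247674616082835/19393037349298597
APPEND 3: p_13 = 3·272247674616082835 + 8497133012112268 = 825240156860360773, q_13 = 3·19393037349298597 + 605276860851897 = 58784388908747688 → 825240156860360773/58784388908747688
APPEND 16: p_14 = 16·825240156860360773 + 272247674616082835 = 13476090184381855203, q_14 = 16·58784388908747688 + 19393037349298597 = 959943259889261605 → 13476090184381855203/959943259889261605
APPEND 27: p_15 = 27·13476090184381855203 + 825240156860360773 = 364679675135170451254, q_15 = 27·959943259889261605 + 58784388908747688 = 25977252405918811023 → 364679675135170451254/25977252405918811023

14249/1015
499080/35551
352564215/25114231
29309771863/2087824997
776532672262/55314805305
11677299855793/831809904572
339418228490259/24177802037893
8497133012112268/605276860851897
13476090184381855203/959943259889261605
364679675135170451254/25977252405918811023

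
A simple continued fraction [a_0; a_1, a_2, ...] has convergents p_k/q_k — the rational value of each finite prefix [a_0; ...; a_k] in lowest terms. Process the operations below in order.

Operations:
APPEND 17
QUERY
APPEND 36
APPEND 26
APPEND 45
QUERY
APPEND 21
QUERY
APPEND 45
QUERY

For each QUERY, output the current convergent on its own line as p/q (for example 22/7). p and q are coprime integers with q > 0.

17/1
718588/42201
15106303/887158
680502223/39964311

APPEND 17: p_0 = 17·1 + 0 = 17, q_0 = 17·0 + 1 = 1 → 17/1
APPEND 36: p_1 = 36·17 + 1 = 613, q_1 = 36·1 + 0 = 36 → 613/36
APPEND 26: p_2 = 26·613 + 17 = 15955, q_2 = 26·36 + 1 = 937 → 15955/937
APPEND 45: p_3 = 45·15955 + 613 = 718588, q_3 = 45·937 + 36 = 42201 → 718588/42201
APPEND 21: p_4 = 21·718588 + 15955 = 15106303, q_4 = 21·42201 + 937 = 887158 → 15106303/887158
APPEND 45: p_5 = 45·15106303 + 718588 = 680502223, q_5 = 45·887158 + 42201 = 39964311 → 680502223/39964311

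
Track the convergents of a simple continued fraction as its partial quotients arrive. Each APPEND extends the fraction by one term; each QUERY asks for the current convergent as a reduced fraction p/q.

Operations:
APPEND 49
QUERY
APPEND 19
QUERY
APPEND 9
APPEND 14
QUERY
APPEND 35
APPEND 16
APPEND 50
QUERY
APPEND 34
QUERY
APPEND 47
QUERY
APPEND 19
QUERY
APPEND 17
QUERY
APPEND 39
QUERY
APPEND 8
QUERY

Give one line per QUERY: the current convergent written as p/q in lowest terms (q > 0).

APPEND 49: p_0 = 49·1 + 0 = 49, q_0 = 49·0 + 1 = 1 → 49/1
APPEND 19: p_1 = 19·49 + 1 = 932, q_1 = 19·1 + 0 = 19 → 932/19
APPEND 9: p_2 = 9·932 + 49 = 8437, q_2 = 9·19 + 1 = 172 → 8437/172
APPEND 14: p_3 = 14·8437 + 932 = 119050, q_3 = 14·172 + 19 = 2427 → 119050/2427
APPEND 35: p_4 = 35·119050 + 8437 = 4175187, q_4 = 35·2427 + 172 = 85117 → 4175187/85117
APPEND 16: p_5 = 16·4175187 + 119050 = 66922042, q_5 = 16·85117 + 2427 = 1364299 → 66922042/1364299
APPEND 50: p_6 = 50·66922042 + 4175187 = 3350277287, q_6 = 50·1364299 + 85117 = 68300067 → 3350277287/68300067
APPEND 34: p_7 = 34·3350277287 + 66922042 = 113976349800, q_7 = 34·68300067 + 1364299 = 2323566577 → 113976349800/2323566577
APPEND 47: p_8 = 47·113976349800 + 3350277287 = 5360238717887, q_8 = 47·2323566577 + 68300067 = 109275929186 → 5360238717887/109275929186
APPEND 19: p_9 = 19·5360238717887 + 113976349800 = 101958511989653, q_9 = 19·109275929186 + 2323566577 = 2078566221111 → 101958511989653/2078566221111
APPEND 17: p_10 = 17·101958511989653 + 5360238717887 = 1738654942541988, q_10 = 17·2078566221111 + 109275929186 = 35444901688073 → 1738654942541988/35444901688073
APPEND 39: p_11 = 39·1738654942541988 + 101958511989653 = 67909501271127185, q_11 = 39·35444901688073 + 2078566221111 = 1384429732055958 → 67909501271127185/1384429732055958
APPEND 8: p_12 = 8·67909501271127185 + 1738654942541988 = 545014665111559468, q_12 = 8·1384429732055958 + 35444901688073 = 11110882758135737 → 545014665111559468/11110882758135737

49/1
932/19
119050/2427
3350277287/68300067
113976349800/2323566577
5360238717887/109275929186
101958511989653/2078566221111
1738654942541988/35444901688073
67909501271127185/1384429732055958
545014665111559468/11110882758135737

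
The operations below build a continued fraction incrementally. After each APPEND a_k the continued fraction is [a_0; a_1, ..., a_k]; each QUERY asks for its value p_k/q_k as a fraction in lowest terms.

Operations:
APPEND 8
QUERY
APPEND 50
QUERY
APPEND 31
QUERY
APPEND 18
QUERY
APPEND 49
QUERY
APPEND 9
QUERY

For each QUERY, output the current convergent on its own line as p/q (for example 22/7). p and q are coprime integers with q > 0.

8/1
401/50
12439/1551
224303/27968
11003286/1371983
99253877/12375815

APPEND 8: p_0 = 8·1 + 0 = 8, q_0 = 8·0 + 1 = 1 → 8/1
APPEND 50: p_1 = 50·8 + 1 = 401, q_1 = 50·1 + 0 = 50 → 401/50
APPEND 31: p_2 = 31·401 + 8 = 12439, q_2 = 31·50 + 1 = 1551 → 12439/1551
APPEND 18: p_3 = 18·12439 + 401 = 224303, q_3 = 18·1551 + 50 = 27968 → 224303/27968
APPEND 49: p_4 = 49·224303 + 12439 = 11003286, q_4 = 49·27968 + 1551 = 1371983 → 11003286/1371983
APPEND 9: p_5 = 9·11003286 + 224303 = 99253877, q_5 = 9·1371983 + 27968 = 12375815 → 99253877/12375815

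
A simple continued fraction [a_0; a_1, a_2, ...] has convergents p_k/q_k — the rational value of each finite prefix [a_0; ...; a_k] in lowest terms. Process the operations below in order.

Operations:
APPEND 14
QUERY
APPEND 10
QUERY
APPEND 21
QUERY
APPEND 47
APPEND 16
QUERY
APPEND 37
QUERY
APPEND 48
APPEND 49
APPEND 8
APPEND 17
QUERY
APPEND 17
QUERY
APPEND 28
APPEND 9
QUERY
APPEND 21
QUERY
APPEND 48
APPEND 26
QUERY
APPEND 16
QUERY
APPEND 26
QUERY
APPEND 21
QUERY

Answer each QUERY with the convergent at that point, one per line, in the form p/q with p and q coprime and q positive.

14/1
141/10
2975/211
2242431/159043
83109913/5894518
26874303914231/1906043003076
458432498095446/32514034899887
116225290753375917/8243205216699095
2453594090071480976/174019608570880907
3067560876058867512866/217564814440664429313
49198862758556064668621/3489398215467249851639
1282237992598516548897012/90941918416589160571927
26976196707327403591505873/1913269684963839621862106

APPEND 14: p_0 = 14·1 + 0 = 14, q_0 = 14·0 + 1 = 1 → 14/1
APPEND 10: p_1 = 10·14 + 1 = 141, q_1 = 10·1 + 0 = 10 → 141/10
APPEND 21: p_2 = 21·141 + 14 = 2975, q_2 = 21·10 + 1 = 211 → 2975/211
APPEND 47: p_3 = 47·2975 + 141 = 139966, q_3 = 47·211 + 10 = 9927 → 139966/9927
APPEND 16: p_4 = 16·139966 + 2975 = 2242431, q_4 = 16·9927 + 211 = 159043 → 2242431/159043
APPEND 37: p_5 = 37·2242431 + 139966 = 83109913, q_5 = 37·159043 + 9927 = 5894518 → 83109913/5894518
APPEND 48: p_6 = 48·83109913 + 2242431 = 3991518255, q_6 = 48·5894518 + 159043 = 283095907 → 3991518255/283095907
APPEND 49: p_7 = 49·3991518255 + 83109913 = 195667504408, q_7 = 49·283095907 + 5894518 = 13877593961 → 195667504408/13877593961
APPEND 8: p_8 = 8·195667504408 + 3991518255 = 1569331553519, q_8 = 8·13877593961 + 283095907 = 111303847595 → 1569331553519/111303847595
APPEND 17: p_9 = 17·1569331553519 + 195667504408 = 26874303914231, q_9 = 17·111303847595 + 13877593961 = 1906043003076 → 26874303914231/1906043003076
APPEND 17: p_10 = 17·26874303914231 + 1569331553519 = 458432498095446, q_10 = 17·1906043003076 + 111303847595 = 32514034899887 → 458432498095446/32514034899887
APPEND 28: p_11 = 28·458432498095446 + 26874303914231 = 12862984250586719, q_11 = 28·32514034899887 + 1906043003076 = 912299020199912 → 12862984250586719/912299020199912
APPEND 9: p_12 = 9·12862984250586719 + 458432498095446 = 116225290753375917, q_12 = 9·912299020199912 + 32514034899887 = 8243205216699095 → 116225290753375917/8243205216699095
APPEND 21: p_13 = 21·116225290753375917 + 12862984250586719 = 2453594090071480976, q_13 = 21·8243205216699095 + 912299020199912 = 174019608570880907 → 2453594090071480976/174019608570880907
APPEND 48: p_14 = 48·2453594090071480976 + 116225290753375917 = 117888741614184462765, q_14 = 48·174019608570880907 + 8243205216699095 = 8361184416618982631 → 117888741614184462765/8361184416618982631
APPEND 26: p_15 = 26·117888741614184462765 + 2453594090071480976 = 3067560876058867512866, q_15 = 26·8361184416618982631 + 174019608570880907 = 217564814440664429313 → 3067560876058867512866/217564814440664429313
APPEND 16: p_16 = 16·3067560876058867512866 + 117888741614184462765 = 49198862758556064668621, q_16 = 16·217564814440664429313 + 8361184416618982631 = 3489398215467249851639 → 49198862758556064668621/3489398215467249851639
APPEND 26: p_17 = 26·49198862758556064668621 + 3067560876058867512866 = 1282237992598516548897012, q_17 = 26·3489398215467249851639 + 217564814440664429313 = 90941918416589160571927 → 1282237992598516548897012/90941918416589160571927
APPEND 21: p_18 = 21·1282237992598516548897012 + 49198862758556064668621 = 26976196707327403591505873, q_18 = 21·90941918416589160571927 + 3489398215467249851639 = 1913269684963839621862106 → 26976196707327403591505873/1913269684963839621862106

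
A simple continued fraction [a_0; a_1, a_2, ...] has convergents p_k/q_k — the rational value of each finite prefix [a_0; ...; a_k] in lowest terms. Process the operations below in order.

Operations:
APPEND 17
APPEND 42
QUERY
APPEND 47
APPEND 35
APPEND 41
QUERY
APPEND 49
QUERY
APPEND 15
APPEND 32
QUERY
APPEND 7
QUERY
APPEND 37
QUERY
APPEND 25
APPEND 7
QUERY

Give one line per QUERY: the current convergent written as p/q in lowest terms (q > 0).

APPEND 17: p_0 = 17·1 + 0 = 17, q_0 = 17·0 + 1 = 1 → 17/1
APPEND 42: p_1 = 42·17 + 1 = 715, q_1 = 42·1 + 0 = 42 → 715/42
APPEND 47: p_2 = 47·715 + 17 = 33622, q_2 = 47·42 + 1 = 1975 → 33622/1975
APPEND 35: p_3 = 35·33622 + 715 = 1177485, q_3 = 35·1975 + 42 = 69167 → 1177485/69167
APPEND 41: p_4 = 41·1177485 + 33622 = 48310507, q_4 = 41·69167 + 1975 = 2837822 → 48310507/2837822
APPEND 49: p_5 = 49·48310507 + 1177485 = 2368392328, q_5 = 49·2837822 + 69167 = 139122445 → 2368392328/139122445
APPEND 15: p_6 = 15·2368392328 + 48310507 = 35574195427, q_6 = 15·139122445 + 2837822 = 2089674497 → 35574195427/2089674497
APPEND 32: p_7 = 32·35574195427 + 2368392328 = 1140742645992, q_7 = 32·2089674497 + 139122445 = 67008706349 → 1140742645992/67008706349
APPEND 7: p_8 = 7·1140742645992 + 35574195427 = 8020772717371, q_8 = 7·67008706349 + 2089674497 = 471150618940 → 8020772717371/471150618940
APPEND 37: p_9 = 37·8020772717371 + 1140742645992 = 297909333188719, q_9 = 37·471150618940 + 67008706349 = 17499581607129 → 297909333188719/17499581607129
APPEND 25: p_10 = 25·297909333188719 + 8020772717371 = 7455754102435346, q_10 = 25·17499581607129 + 471150618940 = 437960690797165 → 7455754102435346/437960690797165
APPEND 7: p_11 = 7·7455754102435346 + 297909333188719 = 52488188050236141, q_11 = 7·437960690797165 + 17499581607129 = 3083224417187284 → 52488188050236141/3083224417187284

715/42
48310507/2837822
2368392328/139122445
1140742645992/67008706349
8020772717371/471150618940
297909333188719/17499581607129
52488188050236141/3083224417187284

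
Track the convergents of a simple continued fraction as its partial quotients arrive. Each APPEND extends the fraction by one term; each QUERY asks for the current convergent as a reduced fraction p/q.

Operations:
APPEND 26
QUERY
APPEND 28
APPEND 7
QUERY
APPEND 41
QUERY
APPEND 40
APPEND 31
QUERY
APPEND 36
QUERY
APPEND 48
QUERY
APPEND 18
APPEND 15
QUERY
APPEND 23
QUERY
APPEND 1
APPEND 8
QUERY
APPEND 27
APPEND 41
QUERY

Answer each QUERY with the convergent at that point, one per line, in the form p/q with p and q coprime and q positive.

APPEND 26: p_0 = 26·1 + 0 = 26, q_0 = 26·0 + 1 = 1 → 26/1
APPEND 28: p_1 = 28·26 + 1 = 729, q_1 = 28·1 + 0 = 28 → 729/28
APPEND 7: p_2 = 7·729 + 26 = 5129, q_2 = 7·28 + 1 = 197 → 5129/197
APPEND 41: p_3 = 41·5129 + 729 = 211018, q_3 = 41·197 + 28 = 8105 → 211018/8105
APPEND 40: p_4 = 40·211018 + 5129 = 8445849, q_4 = 40·8105 + 197 = 324397 → 8445849/324397
APPEND 31: p_5 = 31·8445849 + 211018 = 262032337, q_5 = 31·324397 + 8105 = 10064412 → 262032337/10064412
APPEND 36: p_6 = 36·262032337 + 8445849 = 9441609981, q_6 = 36·10064412 + 324397 = 362643229 → 9441609981/362643229
APPEND 48: p_7 = 48·9441609981 + 262032337 = 453459311425, q_7 = 48·362643229 + 10064412 = 17416939404 → 453459311425/17416939404
APPEND 18: p_8 = 18·453459311425 + 9441609981 = 8171709215631, q_8 = 18·17416939404 + 362643229 = 313867552501 → 8171709215631/313867552501
APPEND 15: p_9 = 15·8171709215631 + 453459311425 = 123029097545890, q_9 = 15·313867552501 + 17416939404 = 4725430226919 → 123029097545890/4725430226919
APPEND 23: p_10 = 23·123029097545890 + 8171709215631 = 2837840952771101, q_10 = 23·4725430226919 + 313867552501 = 108998762771638 → 2837840952771101/108998762771638
APPEND 1: p_11 = 1·2837840952771101 + 123029097545890 = 2960870050316991, q_11 = 1·108998762771638 + 4725430226919 = 113724192998557 → 2960870050316991/113724192998557
APPEND 8: p_12 = 8·2960870050316991 + 2837840952771101 = 26524801355307029, q_12 = 8·113724192998557 + 108998762771638 = 1018792306760094 → 26524801355307029/1018792306760094
APPEND 27: p_13 = 27·26524801355307029 + 2960870050316991 = 719130506643606774, q_13 = 27·1018792306760094 + 113724192998557 = 27621116475521095 → 719130506643606774/27621116475521095
APPEND 41: p_14 = 41·719130506643606774 + 26524801355307029 = 29510875573743184763, q_14 = 41·27621116475521095 + 1018792306760094 = 1133484567803124989 → 29510875573743184763/1133484567803124989

26/1
5129/197
211018/8105
262032337/10064412
9441609981/362643229
453459311425/17416939404
123029097545890/4725430226919
2837840952771101/108998762771638
26524801355307029/1018792306760094
29510875573743184763/1133484567803124989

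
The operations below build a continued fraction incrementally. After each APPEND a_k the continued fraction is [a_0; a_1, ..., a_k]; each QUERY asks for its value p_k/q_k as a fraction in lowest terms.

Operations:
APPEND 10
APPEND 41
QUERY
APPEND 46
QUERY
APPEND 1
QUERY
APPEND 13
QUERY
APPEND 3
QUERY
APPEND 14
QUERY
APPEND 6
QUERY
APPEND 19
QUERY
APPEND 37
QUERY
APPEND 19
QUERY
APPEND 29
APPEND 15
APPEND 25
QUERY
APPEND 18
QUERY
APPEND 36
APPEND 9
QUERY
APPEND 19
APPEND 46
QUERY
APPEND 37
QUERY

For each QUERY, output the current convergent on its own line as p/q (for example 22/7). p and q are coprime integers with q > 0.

411/41
18916/1887
19327/1928
270167/26951
829828/82781
11887759/1185885
72156382/7198091
1382859017/137949614
51237940011/5111333809
974903719226/97253291985
10673988212865090/1064803089616249
192557614422254321/19208934718405077
62677290581148440135/6252487011288196266
55161995671445930067841/5502785111712972887716
2042191651112648646893328/203722538973047424773567

APPEND 10: p_0 = 10·1 + 0 = 10, q_0 = 10·0 + 1 = 1 → 10/1
APPEND 41: p_1 = 41·10 + 1 = 411, q_1 = 41·1 + 0 = 41 → 411/41
APPEND 46: p_2 = 46·411 + 10 = 18916, q_2 = 46·41 + 1 = 1887 → 18916/1887
APPEND 1: p_3 = 1·18916 + 411 = 19327, q_3 = 1·1887 + 41 = 1928 → 19327/1928
APPEND 13: p_4 = 13·19327 + 18916 = 270167, q_4 = 13·1928 + 1887 = 26951 → 270167/26951
APPEND 3: p_5 = 3·270167 + 19327 = 829828, q_5 = 3·26951 + 1928 = 82781 → 829828/82781
APPEND 14: p_6 = 14·829828 + 270167 = 11887759, q_6 = 14·82781 + 26951 = 1185885 → 11887759/1185885
APPEND 6: p_7 = 6·11887759 + 829828 = 72156382, q_7 = 6·1185885 + 82781 = 7198091 → 72156382/7198091
APPEND 19: p_8 = 19·72156382 + 11887759 = 1382859017, q_8 = 19·7198091 + 1185885 = 137949614 → 1382859017/137949614
APPEND 37: p_9 = 37·1382859017 + 72156382 = 51237940011, q_9 = 37·137949614 + 7198091 = 5111333809 → 51237940011/5111333809
APPEND 19: p_10 = 19·51237940011 + 1382859017 = 974903719226, q_10 = 19·5111333809 + 137949614 = 97253291985 → 974903719226/97253291985
APPEND 29: p_11 = 29·974903719226 + 51237940011 = 28323445797565, q_11 = 29·97253291985 + 5111333809 = 2825456801374 → 28323445797565/2825456801374
APPEND 15: p_12 = 15·28323445797565 + 974903719226 = 425826590682701, q_12 = 15·2825456801374 + 97253291985 = 42479105312595 → 425826590682701/42479105312595
APPEND 25: p_13 = 25·425826590682701 + 28323445797565 = 10673988212865090, q_13 = 25·42479105312595 + 2825456801374 = 1064803089616249 → 10673988212865090/1064803089616249
APPEND 18: p_14 = 18·10673988212865090 + 425826590682701 = 192557614422254321, q_14 = 18·1064803089616249 + 42479105312595 = 19208934718405077 → 192557614422254321/19208934718405077
APPEND 36: p_15 = 36·192557614422254321 + 10673988212865090 = 6942748107414020646, q_15 = 36·19208934718405077 + 1064803089616249 = 692586452952199021 → 6942748107414020646/692586452952199021
APPEND 9: p_16 = 9·6942748107414020646 + 192557614422254321 = 62677290581148440135, q_16 = 9·692586452952199021 + 19208934718405077 = 6252487011288196266 → 62677290581148440135/6252487011288196266
APPEND 19: p_17 = 19·62677290581148440135 + 6942748107414020646 = 1197811269149234383211, q_17 = 19·6252487011288196266 + 692586452952199021 = 119489839667427928075 → 1197811269149234383211/119489839667427928075
APPEND 46: p_18 = 46·1197811269149234383211 + 62677290581148440135 = 55161995671445930067841, q_18 = 46·119489839667427928075 + 6252487011288196266 = 5502785111712972887716 → 55161995671445930067841/5502785111712972887716
APPEND 37: p_19 = 37·55161995671445930067841 + 1197811269149234383211 = 2042191651112648646893328, q_19 = 37·5502785111712972887716 + 119489839667427928075 = 203722538973047424773567 → 2042191651112648646893328/203722538973047424773567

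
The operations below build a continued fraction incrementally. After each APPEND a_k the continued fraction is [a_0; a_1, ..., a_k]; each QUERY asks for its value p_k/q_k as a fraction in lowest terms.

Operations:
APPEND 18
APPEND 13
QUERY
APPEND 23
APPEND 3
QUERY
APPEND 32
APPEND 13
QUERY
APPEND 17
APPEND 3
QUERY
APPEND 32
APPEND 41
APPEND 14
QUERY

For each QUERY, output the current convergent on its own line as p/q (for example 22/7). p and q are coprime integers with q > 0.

235/13
16504/913
6952667/384621
363139337/20088840
6755116863268/373692541735

APPEND 18: p_0 = 18·1 + 0 = 18, q_0 = 18·0 + 1 = 1 → 18/1
APPEND 13: p_1 = 13·18 + 1 = 235, q_1 = 13·1 + 0 = 13 → 235/13
APPEND 23: p_2 = 23·235 + 18 = 5423, q_2 = 23·13 + 1 = 300 → 5423/300
APPEND 3: p_3 = 3·5423 + 235 = 16504, q_3 = 3·300 + 13 = 913 → 16504/913
APPEND 32: p_4 = 32·16504 + 5423 = 533551, q_4 = 32·913 + 300 = 29516 → 533551/29516
APPEND 13: p_5 = 13·533551 + 16504 = 6952667, q_5 = 13·29516 + 913 = 384621 → 6952667/384621
APPEND 17: p_6 = 17·6952667 + 533551 = 118728890, q_6 = 17·384621 + 29516 = 6568073 → 118728890/6568073
APPEND 3: p_7 = 3·118728890 + 6952667 = 363139337, q_7 = 3·6568073 + 384621 = 20088840 → 363139337/20088840
APPEND 32: p_8 = 32·363139337 + 118728890 = 11739187674, q_8 = 32·20088840 + 6568073 = 649410953 → 11739187674/649410953
APPEND 41: p_9 = 41·11739187674 + 363139337 = 481669833971, q_9 = 41·649410953 + 20088840 = 26645937913 → 481669833971/26645937913
APPEND 14: p_10 = 14·481669833971 + 11739187674 = 6755116863268, q_10 = 14·26645937913 + 649410953 = 373692541735 → 6755116863268/373692541735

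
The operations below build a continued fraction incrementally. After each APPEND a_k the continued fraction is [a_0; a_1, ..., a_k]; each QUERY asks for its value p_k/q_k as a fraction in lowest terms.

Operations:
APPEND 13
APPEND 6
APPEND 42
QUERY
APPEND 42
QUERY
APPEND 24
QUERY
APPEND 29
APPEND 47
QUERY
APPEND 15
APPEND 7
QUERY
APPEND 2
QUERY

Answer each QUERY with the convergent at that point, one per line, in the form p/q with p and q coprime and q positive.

3331/253
139981/10632
3362875/255421
4593540607/348893948
487598947834/37034683375
1044198668129/79310193811

APPEND 13: p_0 = 13·1 + 0 = 13, q_0 = 13·0 + 1 = 1 → 13/1
APPEND 6: p_1 = 6·13 + 1 = 79, q_1 = 6·1 + 0 = 6 → 79/6
APPEND 42: p_2 = 42·79 + 13 = 3331, q_2 = 42·6 + 1 = 253 → 3331/253
APPEND 42: p_3 = 42·3331 + 79 = 139981, q_3 = 42·253 + 6 = 10632 → 139981/10632
APPEND 24: p_4 = 24·139981 + 3331 = 3362875, q_4 = 24·10632 + 253 = 255421 → 3362875/255421
APPEND 29: p_5 = 29·3362875 + 139981 = 97663356, q_5 = 29·255421 + 10632 = 7417841 → 97663356/7417841
APPEND 47: p_6 = 47·97663356 + 3362875 = 4593540607, q_6 = 47·7417841 + 255421 = 348893948 → 4593540607/348893948
APPEND 15: p_7 = 15·4593540607 + 97663356 = 69000772461, q_7 = 15·348893948 + 7417841 = 5240827061 → 69000772461/5240827061
APPEND 7: p_8 = 7·69000772461 + 4593540607 = 487598947834, q_8 = 7·5240827061 + 348893948 = 37034683375 → 487598947834/37034683375
APPEND 2: p_9 = 2·487598947834 + 69000772461 = 1044198668129, q_9 = 2·37034683375 + 5240827061 = 79310193811 → 1044198668129/79310193811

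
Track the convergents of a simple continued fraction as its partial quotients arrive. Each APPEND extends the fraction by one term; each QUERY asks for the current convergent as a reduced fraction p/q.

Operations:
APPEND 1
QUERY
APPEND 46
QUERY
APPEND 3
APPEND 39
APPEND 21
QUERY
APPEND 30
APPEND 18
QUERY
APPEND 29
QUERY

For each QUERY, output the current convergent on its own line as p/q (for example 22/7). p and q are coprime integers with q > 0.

1/1
47/46
117427/114946
63628537/62284192
1848755968/1809695415

APPEND 1: p_0 = 1·1 + 0 = 1, q_0 = 1·0 + 1 = 1 → 1/1
APPEND 46: p_1 = 46·1 + 1 = 47, q_1 = 46·1 + 0 = 46 → 47/46
APPEND 3: p_2 = 3·47 + 1 = 142, q_2 = 3·46 + 1 = 139 → 142/139
APPEND 39: p_3 = 39·142 + 47 = 5585, q_3 = 39·139 + 46 = 5467 → 5585/5467
APPEND 21: p_4 = 21·5585 + 142 = 117427, q_4 = 21·5467 + 139 = 114946 → 117427/114946
APPEND 30: p_5 = 30·117427 + 5585 = 3528395, q_5 = 30·114946 + 5467 = 3453847 → 3528395/3453847
APPEND 18: p_6 = 18·3528395 + 117427 = 63628537, q_6 = 18·3453847 + 114946 = 62284192 → 63628537/62284192
APPEND 29: p_7 = 29·63628537 + 3528395 = 1848755968, q_7 = 29·62284192 + 3453847 = 1809695415 → 1848755968/1809695415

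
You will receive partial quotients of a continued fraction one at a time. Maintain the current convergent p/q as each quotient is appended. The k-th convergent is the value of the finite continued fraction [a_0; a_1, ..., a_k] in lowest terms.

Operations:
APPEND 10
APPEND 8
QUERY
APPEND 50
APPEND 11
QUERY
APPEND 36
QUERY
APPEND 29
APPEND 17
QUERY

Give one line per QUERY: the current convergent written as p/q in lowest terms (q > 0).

81/8
44741/4419
1614736/159485
798440181/78860713

APPEND 10: p_0 = 10·1 + 0 = 10, q_0 = 10·0 + 1 = 1 → 10/1
APPEND 8: p_1 = 8·10 + 1 = 81, q_1 = 8·1 + 0 = 8 → 81/8
APPEND 50: p_2 = 50·81 + 10 = 4060, q_2 = 50·8 + 1 = 401 → 4060/401
APPEND 11: p_3 = 11·4060 + 81 = 44741, q_3 = 11·401 + 8 = 4419 → 44741/4419
APPEND 36: p_4 = 36·44741 + 4060 = 1614736, q_4 = 36·4419 + 401 = 159485 → 1614736/159485
APPEND 29: p_5 = 29·1614736 + 44741 = 46872085, q_5 = 29·159485 + 4419 = 4629484 → 46872085/4629484
APPEND 17: p_6 = 17·46872085 + 1614736 = 798440181, q_6 = 17·4629484 + 159485 = 78860713 → 798440181/78860713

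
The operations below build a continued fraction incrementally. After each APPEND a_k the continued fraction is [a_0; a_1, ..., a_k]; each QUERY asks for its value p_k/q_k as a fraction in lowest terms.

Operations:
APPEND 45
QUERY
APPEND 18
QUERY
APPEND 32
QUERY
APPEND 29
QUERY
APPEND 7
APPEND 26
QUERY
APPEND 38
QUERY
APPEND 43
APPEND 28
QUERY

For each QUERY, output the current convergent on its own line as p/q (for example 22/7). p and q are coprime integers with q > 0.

45/1
811/18
25997/577
754724/16751
138790414/3080435
5279344797/117174364
6365496611977/141281360800

APPEND 45: p_0 = 45·1 + 0 = 45, q_0 = 45·0 + 1 = 1 → 45/1
APPEND 18: p_1 = 18·45 + 1 = 811, q_1 = 18·1 + 0 = 18 → 811/18
APPEND 32: p_2 = 32·811 + 45 = 25997, q_2 = 32·18 + 1 = 577 → 25997/577
APPEND 29: p_3 = 29·25997 + 811 = 754724, q_3 = 29·577 + 18 = 16751 → 754724/16751
APPEND 7: p_4 = 7·754724 + 25997 = 5309065, q_4 = 7·16751 + 577 = 117834 → 5309065/117834
APPEND 26: p_5 = 26·5309065 + 754724 = 138790414, q_5 = 26·117834 + 16751 = 3080435 → 138790414/3080435
APPEND 38: p_6 = 38·138790414 + 5309065 = 5279344797, q_6 = 38·3080435 + 117834 = 117174364 → 5279344797/117174364
APPEND 43: p_7 = 43·5279344797 + 138790414 = 227150616685, q_7 = 43·117174364 + 3080435 = 5041578087 → 227150616685/5041578087
APPEND 28: p_8 = 28·227150616685 + 5279344797 = 6365496611977, q_8 = 28·5041578087 + 117174364 = 141281360800 → 6365496611977/141281360800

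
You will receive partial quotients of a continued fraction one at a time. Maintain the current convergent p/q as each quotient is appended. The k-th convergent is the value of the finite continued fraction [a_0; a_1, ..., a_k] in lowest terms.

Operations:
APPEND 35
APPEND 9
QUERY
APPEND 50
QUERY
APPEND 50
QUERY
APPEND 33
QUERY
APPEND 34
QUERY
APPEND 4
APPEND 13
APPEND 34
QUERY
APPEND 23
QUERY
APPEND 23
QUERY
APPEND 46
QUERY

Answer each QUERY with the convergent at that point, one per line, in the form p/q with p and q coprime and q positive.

APPEND 35: p_0 = 35·1 + 0 = 35, q_0 = 35·0 + 1 = 1 → 35/1
APPEND 9: p_1 = 9·35 + 1 = 316, q_1 = 9·1 + 0 = 9 → 316/9
APPEND 50: p_2 = 50·316 + 35 = 15835, q_2 = 50·9 + 1 = 451 → 15835/451
APPEND 50: p_3 = 50·15835 + 316 = 792066, q_3 = 50·451 + 9 = 22559 → 792066/22559
APPEND 33: p_4 = 33·792066 + 15835 = 26154013, q_4 = 33·22559 + 451 = 744898 → 26154013/744898
APPEND 34: p_5 = 34·26154013 + 792066 = 890028508, q_5 = 34·744898 + 22559 = 25349091 → 890028508/25349091
APPEND 4: p_6 = 4·890028508 + 26154013 = 3586268045, q_6 = 4·25349091 + 744898 = 102141262 → 3586268045/102141262
APPEND 13: p_7 = 13·3586268045 + 890028508 = 47511513093, q_7 = 13·102141262 + 25349091 = 1353185497 → 47511513093/1353185497
APPEND 34: p_8 = 34·47511513093 + 3586268045 = 1618977713207, q_8 = 34·1353185497 + 102141262 = 46110448160 → 1618977713207/46110448160
APPEND 23: p_9 = 23·1618977713207 + 47511513093 = 37283998916854, q_9 = 23·46110448160 + 1353185497 = 1061893493177 → 37283998916854/1061893493177
APPEND 23: p_10 = 23·37283998916854 + 1618977713207 = 859150952800849, q_10 = 23·1061893493177 + 46110448160 = 24469660791231 → 859150952800849/24469660791231
APPEND 46: p_11 = 46·859150952800849 + 37283998916854 = 39558227827755908, q_11 = 46·24469660791231 + 1061893493177 = 1126666289889803 → 39558227827755908/1126666289889803

316/9
15835/451
792066/22559
26154013/744898
890028508/25349091
1618977713207/46110448160
37283998916854/1061893493177
859150952800849/24469660791231
39558227827755908/1126666289889803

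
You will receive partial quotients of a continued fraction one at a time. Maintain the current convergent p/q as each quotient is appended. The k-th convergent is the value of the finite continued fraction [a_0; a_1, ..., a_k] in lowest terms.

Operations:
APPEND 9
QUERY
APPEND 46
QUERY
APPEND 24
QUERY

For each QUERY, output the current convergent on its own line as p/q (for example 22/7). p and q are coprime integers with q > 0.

9/1
415/46
9969/1105

APPEND 9: p_0 = 9·1 + 0 = 9, q_0 = 9·0 + 1 = 1 → 9/1
APPEND 46: p_1 = 46·9 + 1 = 415, q_1 = 46·1 + 0 = 46 → 415/46
APPEND 24: p_2 = 24·415 + 9 = 9969, q_2 = 24·46 + 1 = 1105 → 9969/1105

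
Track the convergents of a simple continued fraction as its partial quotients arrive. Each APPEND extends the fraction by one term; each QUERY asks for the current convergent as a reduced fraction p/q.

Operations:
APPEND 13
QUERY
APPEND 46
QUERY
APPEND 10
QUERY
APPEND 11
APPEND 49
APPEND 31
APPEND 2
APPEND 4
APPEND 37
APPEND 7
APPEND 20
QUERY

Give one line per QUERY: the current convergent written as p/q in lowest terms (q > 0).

APPEND 13: p_0 = 13·1 + 0 = 13, q_0 = 13·0 + 1 = 1 → 13/1
APPEND 46: p_1 = 46·13 + 1 = 599, q_1 = 46·1 + 0 = 46 → 599/46
APPEND 10: p_2 = 10·599 + 13 = 6003, q_2 = 10·46 + 1 = 461 → 6003/461
APPEND 11: p_3 = 11·6003 + 599 = 66632, q_3 = 11·461 + 46 = 5117 → 66632/5117
APPEND 49: p_4 = 49·66632 + 6003 = 3270971, q_4 = 49·5117 + 461 = 251194 → 3270971/251194
APPEND 31: p_5 = 31·3270971 + 66632 = 101466733, q_5 = 31·251194 + 5117 = 7792131 → 101466733/7792131
APPEND 2: p_6 = 2·101466733 + 3270971 = 206204437, q_6 = 2·7792131 + 251194 = 15835456 → 206204437/15835456
APPEND 4: p_7 = 4·206204437 + 101466733 = 926284481, q_7 = 4·15835456 + 7792131 = 71133955 → 926284481/71133955
APPEND 37: p_8 = 37·926284481 + 206204437 = 34478730234, q_8 = 37·71133955 + 15835456 = 2647791791 → 34478730234/2647791791
APPEND 7: p_9 = 7·34478730234 + 926284481 = 242277396119, q_9 = 7·2647791791 + 71133955 = 18605676492 → 242277396119/18605676492
APPEND 20: p_10 = 20·242277396119 + 34478730234 = 4880026652614, q_10 = 20·18605676492 + 2647791791 = 374761321631 → 4880026652614/374761321631

13/1
599/46
6003/461
4880026652614/374761321631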